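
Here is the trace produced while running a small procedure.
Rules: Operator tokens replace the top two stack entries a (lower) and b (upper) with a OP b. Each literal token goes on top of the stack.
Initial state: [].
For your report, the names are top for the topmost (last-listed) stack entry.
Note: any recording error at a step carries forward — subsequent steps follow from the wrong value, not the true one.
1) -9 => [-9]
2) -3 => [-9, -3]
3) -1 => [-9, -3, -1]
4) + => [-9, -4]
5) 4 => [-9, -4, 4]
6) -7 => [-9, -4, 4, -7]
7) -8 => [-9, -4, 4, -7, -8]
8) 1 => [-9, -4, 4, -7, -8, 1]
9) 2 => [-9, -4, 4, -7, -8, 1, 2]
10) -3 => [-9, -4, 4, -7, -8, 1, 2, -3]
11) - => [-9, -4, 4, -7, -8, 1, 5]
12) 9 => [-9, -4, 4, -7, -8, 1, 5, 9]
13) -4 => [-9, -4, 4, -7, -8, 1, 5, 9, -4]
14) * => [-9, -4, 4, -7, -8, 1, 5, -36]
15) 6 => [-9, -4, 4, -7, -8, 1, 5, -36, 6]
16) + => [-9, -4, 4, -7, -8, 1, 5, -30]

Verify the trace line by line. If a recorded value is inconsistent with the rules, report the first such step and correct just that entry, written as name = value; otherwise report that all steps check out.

no error

step 1: push -9: top = -9 -> in agreement
step 2: push -3: top = -3 -> agrees with the trace
step 3: push -1: top = -1 -> consistent with the trace
step 4: -3 + -1 = -4 -> exactly as logged
step 5: push 4: top = 4 -> confirmed correct
step 6: push -7: top = -7 -> in agreement
step 7: push -8: top = -8 -> in agreement
step 8: push 1: top = 1 -> checks out
step 9: push 2: top = 2 -> exactly as logged
step 10: push -3: top = -3 -> consistent with the trace
step 11: 2 - -3 = 5 -> same as recorded
step 12: push 9: top = 9 -> matches
step 13: push -4: top = -4 -> checks out
step 14: 9 * -4 = -36 -> same as recorded
step 15: push 6: top = 6 -> matches
step 16: -36 + 6 = -30 -> exactly as logged
All steps check out; nothing to correct.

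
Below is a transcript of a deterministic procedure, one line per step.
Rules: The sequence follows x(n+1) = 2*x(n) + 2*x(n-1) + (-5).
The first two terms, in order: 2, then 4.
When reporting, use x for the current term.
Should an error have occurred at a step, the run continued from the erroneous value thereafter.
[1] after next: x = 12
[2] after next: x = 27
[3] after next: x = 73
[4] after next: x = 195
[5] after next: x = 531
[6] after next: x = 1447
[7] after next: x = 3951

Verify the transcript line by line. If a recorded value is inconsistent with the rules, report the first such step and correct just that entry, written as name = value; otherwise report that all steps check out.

1. x = 2*(4) + (2)*(2) + (-5) = 7 (not what was recorded)
First deviation found at step 1; the corrected entry is x = 7.

step 1, x = 7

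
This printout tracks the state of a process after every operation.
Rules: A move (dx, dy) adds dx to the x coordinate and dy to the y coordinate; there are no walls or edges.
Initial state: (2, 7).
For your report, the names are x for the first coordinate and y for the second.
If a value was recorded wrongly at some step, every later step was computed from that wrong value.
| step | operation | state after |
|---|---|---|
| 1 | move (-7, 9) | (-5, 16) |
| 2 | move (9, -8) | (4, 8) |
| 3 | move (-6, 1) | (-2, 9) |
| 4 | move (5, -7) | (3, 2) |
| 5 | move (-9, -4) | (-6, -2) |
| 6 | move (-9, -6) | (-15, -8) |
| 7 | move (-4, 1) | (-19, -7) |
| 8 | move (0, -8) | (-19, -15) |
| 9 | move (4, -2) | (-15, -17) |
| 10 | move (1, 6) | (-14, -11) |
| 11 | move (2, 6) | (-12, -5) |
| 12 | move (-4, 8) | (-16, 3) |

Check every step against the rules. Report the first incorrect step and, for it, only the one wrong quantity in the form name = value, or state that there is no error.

no error

step 1: x = 2 + (-7) = -5, y = 7 + (9) = 16 -> verified
step 2: x = -5 + (9) = 4, y = 16 + (-8) = 8 -> verified
step 3: x = 4 + (-6) = -2, y = 8 + (1) = 9 -> verified
step 4: x = -2 + (5) = 3, y = 9 + (-7) = 2 -> verified
step 5: x = 3 + (-9) = -6, y = 2 + (-4) = -2 -> exactly as logged
step 6: x = -6 + (-9) = -15, y = -2 + (-6) = -8 -> in agreement
step 7: x = -15 + (-4) = -19, y = -8 + (1) = -7 -> consistent with the printout
step 8: x = -19 + (0) = -19, y = -7 + (-8) = -15 -> in agreement
step 9: x = -19 + (4) = -15, y = -15 + (-2) = -17 -> consistent with the printout
step 10: x = -15 + (1) = -14, y = -17 + (6) = -11 -> confirmed correct
step 11: x = -14 + (2) = -12, y = -11 + (6) = -5 -> same as recorded
step 12: x = -12 + (-4) = -16, y = -5 + (8) = 3 -> confirmed correct
All entries verified; no error found.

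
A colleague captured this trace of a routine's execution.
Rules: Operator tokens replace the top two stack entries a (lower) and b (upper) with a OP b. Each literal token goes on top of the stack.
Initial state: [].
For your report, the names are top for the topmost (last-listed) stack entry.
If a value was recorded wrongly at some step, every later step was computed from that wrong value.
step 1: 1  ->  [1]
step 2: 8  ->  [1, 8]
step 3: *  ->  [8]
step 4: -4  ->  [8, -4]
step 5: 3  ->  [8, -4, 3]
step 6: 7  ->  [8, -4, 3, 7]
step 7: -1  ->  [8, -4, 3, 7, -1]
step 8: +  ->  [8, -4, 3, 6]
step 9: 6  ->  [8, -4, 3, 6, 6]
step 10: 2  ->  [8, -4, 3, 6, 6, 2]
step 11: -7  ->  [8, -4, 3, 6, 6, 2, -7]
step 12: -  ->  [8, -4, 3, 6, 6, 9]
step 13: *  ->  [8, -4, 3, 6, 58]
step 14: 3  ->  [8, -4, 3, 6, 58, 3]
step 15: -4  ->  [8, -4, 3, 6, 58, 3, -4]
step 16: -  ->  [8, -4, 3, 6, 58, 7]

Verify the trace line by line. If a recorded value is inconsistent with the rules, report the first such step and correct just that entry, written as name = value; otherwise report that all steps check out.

step 13, top = 54

Step 1: push 1: top = 1 — checks out.
Step 2: push 8: top = 8 — verified.
Step 3: 1 * 8 = 8 — checks out.
Step 4: push -4: top = -4 — verified.
Step 5: push 3: top = 3 — verified.
Step 6: push 7: top = 7 — same as recorded.
Step 7: push -1: top = -1 — no discrepancy.
Step 8: 7 + -1 = 6 — agrees with the trace.
Step 9: push 6: top = 6 — in agreement.
Step 10: push 2: top = 2 — exactly as logged.
Step 11: push -7: top = -7 — same as recorded.
Step 12: 2 - -7 = 9 — no discrepancy.
Step 13: 6 * 9 = 54 — not what was recorded.
The earliest wrong entry is at step 13: it should read top = 54.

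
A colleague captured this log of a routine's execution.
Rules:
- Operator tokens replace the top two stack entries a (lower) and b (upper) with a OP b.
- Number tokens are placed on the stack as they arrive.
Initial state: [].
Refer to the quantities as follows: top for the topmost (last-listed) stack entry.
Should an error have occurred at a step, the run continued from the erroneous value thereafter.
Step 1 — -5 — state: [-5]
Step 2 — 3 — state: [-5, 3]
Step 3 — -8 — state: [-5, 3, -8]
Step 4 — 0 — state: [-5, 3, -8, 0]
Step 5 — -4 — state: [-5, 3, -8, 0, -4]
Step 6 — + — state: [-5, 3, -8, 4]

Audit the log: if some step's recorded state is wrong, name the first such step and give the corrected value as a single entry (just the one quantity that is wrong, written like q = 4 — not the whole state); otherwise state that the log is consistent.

step 1: push -5: top = -5 -> matches
step 2: push 3: top = 3 -> verified
step 3: push -8: top = -8 -> in agreement
step 4: push 0: top = 0 -> in agreement
step 5: push -4: top = -4 -> confirmed correct
step 6: 0 + -4 = -4 -> the recorded entry deviates here
Conclusion: step 6 carries the first error; the entry should be top = -4.

step 6, top = -4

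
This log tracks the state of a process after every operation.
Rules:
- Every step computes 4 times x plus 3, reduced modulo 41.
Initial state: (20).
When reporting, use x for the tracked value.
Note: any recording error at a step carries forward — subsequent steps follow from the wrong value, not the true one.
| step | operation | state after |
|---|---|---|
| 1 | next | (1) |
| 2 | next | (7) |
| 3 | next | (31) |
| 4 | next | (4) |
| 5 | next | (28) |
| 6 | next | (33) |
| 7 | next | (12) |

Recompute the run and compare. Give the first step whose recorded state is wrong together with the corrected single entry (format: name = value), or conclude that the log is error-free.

step 5, x = 19

Step 1: x = (4*20 + 3) mod 41 = 1 — matches.
Step 2: x = (4*1 + 3) mod 41 = 7 — agrees with the log.
Step 3: x = (4*7 + 3) mod 41 = 31 — matches.
Step 4: x = (4*31 + 3) mod 41 = 4 — verified.
Step 5: x = (4*4 + 3) mod 41 = 19 — this is not what the log shows.
First incorrect step: 5; the correct value is x = 19.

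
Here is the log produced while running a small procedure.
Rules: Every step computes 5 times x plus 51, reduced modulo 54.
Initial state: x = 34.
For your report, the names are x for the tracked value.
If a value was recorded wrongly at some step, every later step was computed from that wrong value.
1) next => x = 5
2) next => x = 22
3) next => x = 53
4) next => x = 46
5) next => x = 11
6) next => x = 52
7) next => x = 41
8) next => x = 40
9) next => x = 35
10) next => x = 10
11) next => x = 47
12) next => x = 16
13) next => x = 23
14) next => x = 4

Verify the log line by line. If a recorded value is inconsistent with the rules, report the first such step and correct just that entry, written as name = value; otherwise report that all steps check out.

step 1: x = (5*34 + 51) mod 54 = 5 -> checks out
step 2: x = (5*5 + 51) mod 54 = 22 -> verified
step 3: x = (5*22 + 51) mod 54 = 53 -> no discrepancy
step 4: x = (5*53 + 51) mod 54 = 46 -> same as recorded
step 5: x = (5*46 + 51) mod 54 = 11 -> consistent with the log
step 6: x = (5*11 + 51) mod 54 = 52 -> no discrepancy
step 7: x = (5*52 + 51) mod 54 = 41 -> agrees with the log
step 8: x = (5*41 + 51) mod 54 = 40 -> same as recorded
step 9: x = (5*40 + 51) mod 54 = 35 -> consistent with the log
step 10: x = (5*35 + 51) mod 54 = 10 -> exactly as logged
step 11: x = (5*10 + 51) mod 54 = 47 -> same as recorded
step 12: x = (5*47 + 51) mod 54 = 16 -> confirmed correct
step 13: x = (5*16 + 51) mod 54 = 23 -> consistent with the log
step 14: x = (5*23 + 51) mod 54 = 4 -> consistent with the log
Every step is consistent.

no error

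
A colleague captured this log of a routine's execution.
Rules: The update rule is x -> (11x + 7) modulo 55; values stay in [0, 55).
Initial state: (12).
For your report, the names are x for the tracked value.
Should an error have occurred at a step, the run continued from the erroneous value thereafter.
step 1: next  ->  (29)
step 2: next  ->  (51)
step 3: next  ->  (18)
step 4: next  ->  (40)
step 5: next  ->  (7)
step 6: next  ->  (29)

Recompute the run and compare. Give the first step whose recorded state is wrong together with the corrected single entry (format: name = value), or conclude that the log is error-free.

1. x = (11*12 + 7) mod 55 = 29 (checks out)
2. x = (11*29 + 7) mod 55 = 51 (checks out)
3. x = (11*51 + 7) mod 55 = 18 (agrees with the log)
4. x = (11*18 + 7) mod 55 = 40 (no discrepancy)
5. x = (11*40 + 7) mod 55 = 7 (consistent with the log)
6. x = (11*7 + 7) mod 55 = 29 (same as recorded)
Every step is consistent.

no error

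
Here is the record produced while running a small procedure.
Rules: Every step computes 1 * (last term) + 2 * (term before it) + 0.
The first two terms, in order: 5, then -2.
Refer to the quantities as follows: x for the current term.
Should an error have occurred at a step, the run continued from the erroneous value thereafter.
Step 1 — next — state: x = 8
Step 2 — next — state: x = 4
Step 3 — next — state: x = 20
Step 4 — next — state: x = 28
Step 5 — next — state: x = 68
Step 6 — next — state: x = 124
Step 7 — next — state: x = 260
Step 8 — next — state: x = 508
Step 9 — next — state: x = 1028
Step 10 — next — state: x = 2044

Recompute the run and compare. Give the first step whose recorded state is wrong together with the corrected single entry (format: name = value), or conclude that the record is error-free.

no error

Recomputing the run from the initial state:
step 1: x = 8
step 2: x = 4
step 3: x = 20
step 4: x = 28
step 5: x = 68
step 6: x = 124
step 7: x = 260
step 8: x = 508
step 9: x = 1028
step 10: x = 2044
This matches the record at every step.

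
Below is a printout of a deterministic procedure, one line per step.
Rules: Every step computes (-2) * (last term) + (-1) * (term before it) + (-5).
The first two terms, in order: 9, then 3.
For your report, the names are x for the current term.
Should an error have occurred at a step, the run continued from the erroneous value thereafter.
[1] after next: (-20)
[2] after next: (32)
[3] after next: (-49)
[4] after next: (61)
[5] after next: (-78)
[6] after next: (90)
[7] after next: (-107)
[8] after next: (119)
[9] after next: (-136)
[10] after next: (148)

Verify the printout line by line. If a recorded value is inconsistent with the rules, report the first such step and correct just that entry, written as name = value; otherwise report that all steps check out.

no error

Recomputing the run from the initial state:
step 1: x = -20
step 2: x = 32
step 3: x = -49
step 4: x = 61
step 5: x = -78
step 6: x = 90
step 7: x = -107
step 8: x = 119
step 9: x = -136
step 10: x = 148
This matches the printout at every step.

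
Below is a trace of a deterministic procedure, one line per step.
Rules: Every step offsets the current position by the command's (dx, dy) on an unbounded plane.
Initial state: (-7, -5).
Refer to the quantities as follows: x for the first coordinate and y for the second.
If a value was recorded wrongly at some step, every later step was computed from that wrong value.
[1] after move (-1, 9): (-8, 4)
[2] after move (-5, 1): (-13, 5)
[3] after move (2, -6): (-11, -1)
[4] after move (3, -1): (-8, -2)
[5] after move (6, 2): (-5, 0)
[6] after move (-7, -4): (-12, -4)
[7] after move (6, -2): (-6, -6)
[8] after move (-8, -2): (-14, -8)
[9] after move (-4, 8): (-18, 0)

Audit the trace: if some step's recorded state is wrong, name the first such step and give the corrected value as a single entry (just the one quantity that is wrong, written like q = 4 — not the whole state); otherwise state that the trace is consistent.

Recomputing the run from the initial state:
step 1: x = -8, y = 4
step 2: x = -13, y = 5
step 3: x = -11, y = -1
step 4: x = -8, y = -2
step 5: x = -2, y = 0
step 6: x = -9, y = -4
step 7: x = -3, y = -6
step 8: x = -11, y = -8
step 9: x = -15, y = 0
The first disagreement with the trace is at step 5, where the value should be x = -2.

step 5, x = -2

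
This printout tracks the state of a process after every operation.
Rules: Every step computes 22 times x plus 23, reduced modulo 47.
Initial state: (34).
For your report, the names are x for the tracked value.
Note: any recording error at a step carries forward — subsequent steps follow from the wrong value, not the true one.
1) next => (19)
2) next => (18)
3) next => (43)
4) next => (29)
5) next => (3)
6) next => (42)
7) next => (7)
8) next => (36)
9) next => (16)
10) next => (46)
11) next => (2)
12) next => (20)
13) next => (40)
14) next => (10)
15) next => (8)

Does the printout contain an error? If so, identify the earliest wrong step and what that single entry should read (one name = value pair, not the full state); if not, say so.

Step 1: x = (22*34 + 23) mod 47 = 19 — verified.
Step 2: x = (22*19 + 23) mod 47 = 18 — confirmed correct.
Step 3: x = (22*18 + 23) mod 47 = 43 — agrees with the printout.
Step 4: x = (22*43 + 23) mod 47 = 29 — checks out.
Step 5: x = (22*29 + 23) mod 47 = 3 — agrees with the printout.
Step 6: x = (22*3 + 23) mod 47 = 42 — no discrepancy.
Step 7: x = (22*42 + 23) mod 47 = 7 — in agreement.
Step 8: x = (22*7 + 23) mod 47 = 36 — confirmed correct.
Step 9: x = (22*36 + 23) mod 47 = 16 — exactly as logged.
Step 10: x = (22*16 + 23) mod 47 = 46 — agrees with the printout.
Step 11: x = (22*46 + 23) mod 47 = 1 — the entry is off here.
Conclusion: step 11 carries the first error; the entry should be x = 1.

step 11, x = 1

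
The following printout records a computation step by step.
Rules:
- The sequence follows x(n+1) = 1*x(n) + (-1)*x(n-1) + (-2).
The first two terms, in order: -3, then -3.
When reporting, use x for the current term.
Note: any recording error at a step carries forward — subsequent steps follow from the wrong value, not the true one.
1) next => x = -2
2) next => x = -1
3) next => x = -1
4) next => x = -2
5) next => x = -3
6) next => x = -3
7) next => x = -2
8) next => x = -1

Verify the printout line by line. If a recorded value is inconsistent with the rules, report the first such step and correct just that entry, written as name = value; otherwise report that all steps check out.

no error

step 1: x = 1*(-3) + (-1)*(-3) + (-2) = -2 -> exactly as logged
step 2: x = 1*(-2) + (-1)*(-3) + (-2) = -1 -> in agreement
step 3: x = 1*(-1) + (-1)*(-2) + (-2) = -1 -> in agreement
step 4: x = 1*(-1) + (-1)*(-1) + (-2) = -2 -> verified
step 5: x = 1*(-2) + (-1)*(-1) + (-2) = -3 -> consistent with the printout
step 6: x = 1*(-3) + (-1)*(-2) + (-2) = -3 -> checks out
step 7: x = 1*(-3) + (-1)*(-3) + (-2) = -2 -> confirmed correct
step 8: x = 1*(-2) + (-1)*(-3) + (-2) = -1 -> verified
Nothing is out of place; the run is error-free.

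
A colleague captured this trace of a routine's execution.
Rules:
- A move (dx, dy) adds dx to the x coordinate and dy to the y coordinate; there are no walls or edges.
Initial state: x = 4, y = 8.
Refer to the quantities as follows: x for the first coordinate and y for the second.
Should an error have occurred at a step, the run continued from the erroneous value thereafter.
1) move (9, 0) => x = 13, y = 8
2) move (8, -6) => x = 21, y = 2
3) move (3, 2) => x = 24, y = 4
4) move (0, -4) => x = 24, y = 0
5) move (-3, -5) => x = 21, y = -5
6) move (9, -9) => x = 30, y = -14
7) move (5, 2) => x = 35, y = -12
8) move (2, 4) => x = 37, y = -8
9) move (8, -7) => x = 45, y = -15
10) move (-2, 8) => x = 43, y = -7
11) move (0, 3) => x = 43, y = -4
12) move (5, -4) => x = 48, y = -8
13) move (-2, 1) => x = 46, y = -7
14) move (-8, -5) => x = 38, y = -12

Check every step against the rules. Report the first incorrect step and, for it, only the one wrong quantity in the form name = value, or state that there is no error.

Recomputing the run from the initial state:
step 1: x = 13, y = 8
step 2: x = 21, y = 2
step 3: x = 24, y = 4
step 4: x = 24, y = 0
step 5: x = 21, y = -5
step 6: x = 30, y = -14
step 7: x = 35, y = -12
step 8: x = 37, y = -8
step 9: x = 45, y = -15
step 10: x = 43, y = -7
step 11: x = 43, y = -4
step 12: x = 48, y = -8
step 13: x = 46, y = -7
step 14: x = 38, y = -12
This matches the trace at every step.

no error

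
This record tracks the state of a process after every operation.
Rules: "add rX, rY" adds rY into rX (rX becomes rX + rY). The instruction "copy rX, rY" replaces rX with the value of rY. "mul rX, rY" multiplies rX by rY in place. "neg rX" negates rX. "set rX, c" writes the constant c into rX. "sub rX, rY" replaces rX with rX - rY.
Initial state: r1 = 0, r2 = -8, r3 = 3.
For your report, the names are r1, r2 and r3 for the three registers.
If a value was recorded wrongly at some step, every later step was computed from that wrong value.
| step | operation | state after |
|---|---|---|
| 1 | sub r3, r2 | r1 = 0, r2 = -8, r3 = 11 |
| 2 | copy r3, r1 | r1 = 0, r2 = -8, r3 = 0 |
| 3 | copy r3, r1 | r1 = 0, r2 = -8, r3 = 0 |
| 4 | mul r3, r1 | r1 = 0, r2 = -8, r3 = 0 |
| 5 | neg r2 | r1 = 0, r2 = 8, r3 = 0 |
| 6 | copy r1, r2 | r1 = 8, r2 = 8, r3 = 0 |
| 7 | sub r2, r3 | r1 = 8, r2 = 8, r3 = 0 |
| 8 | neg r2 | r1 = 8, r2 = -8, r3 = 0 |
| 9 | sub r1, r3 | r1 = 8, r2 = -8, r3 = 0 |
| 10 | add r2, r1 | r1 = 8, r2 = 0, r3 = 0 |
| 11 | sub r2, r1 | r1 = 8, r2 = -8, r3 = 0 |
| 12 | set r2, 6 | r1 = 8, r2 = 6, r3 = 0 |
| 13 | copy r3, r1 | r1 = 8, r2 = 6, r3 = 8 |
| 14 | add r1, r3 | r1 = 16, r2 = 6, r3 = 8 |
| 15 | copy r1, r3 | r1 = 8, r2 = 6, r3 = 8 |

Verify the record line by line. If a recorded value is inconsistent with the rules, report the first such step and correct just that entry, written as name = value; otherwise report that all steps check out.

Step 1: r3 = 3 - -8 = 11 — in agreement.
Step 2: r3 = 0 — in agreement.
Step 3: r3 = 0 — matches.
Step 4: r3 = 0 * 0 = 0 — same as recorded.
Step 5: r2 = -(-8) = 8 — no discrepancy.
Step 6: r1 = 8 — checks out.
Step 7: r2 = 8 - 0 = 8 — verified.
Step 8: r2 = -(8) = -8 — matches.
Step 9: r1 = 8 - 0 = 8 — confirmed correct.
Step 10: r2 = -8 + 8 = 0 — exactly as logged.
Step 11: r2 = 0 - 8 = -8 — same as recorded.
Step 12: r2 = 6 — same as recorded.
Step 13: r3 = 8 — exactly as logged.
Step 14: r1 = 8 + 8 = 16 — exactly as logged.
Step 15: r1 = 8 — no discrepancy.
Every step is consistent.

no error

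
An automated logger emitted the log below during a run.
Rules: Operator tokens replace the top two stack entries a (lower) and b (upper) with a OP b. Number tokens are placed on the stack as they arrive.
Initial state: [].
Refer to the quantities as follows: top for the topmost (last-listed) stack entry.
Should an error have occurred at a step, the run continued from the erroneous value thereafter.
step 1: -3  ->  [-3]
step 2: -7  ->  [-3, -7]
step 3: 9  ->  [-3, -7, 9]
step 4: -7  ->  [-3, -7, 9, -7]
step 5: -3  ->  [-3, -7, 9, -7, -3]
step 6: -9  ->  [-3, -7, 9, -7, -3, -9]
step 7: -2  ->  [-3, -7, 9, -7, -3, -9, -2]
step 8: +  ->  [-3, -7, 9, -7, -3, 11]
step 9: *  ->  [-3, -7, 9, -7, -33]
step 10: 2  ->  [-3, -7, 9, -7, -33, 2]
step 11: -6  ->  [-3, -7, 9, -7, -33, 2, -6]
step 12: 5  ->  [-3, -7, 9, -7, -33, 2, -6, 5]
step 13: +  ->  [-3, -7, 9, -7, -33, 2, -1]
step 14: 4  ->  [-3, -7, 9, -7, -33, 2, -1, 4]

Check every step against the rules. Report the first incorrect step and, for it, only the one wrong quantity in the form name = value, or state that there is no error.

Recomputing the run from the initial state:
step 1: [-3]
step 2: [-3, -7]
step 3: [-3, -7, 9]
step 4: [-3, -7, 9, -7]
step 5: [-3, -7, 9, -7, -3]
step 6: [-3, -7, 9, -7, -3, -9]
step 7: [-3, -7, 9, -7, -3, -9, -2]
step 8: [-3, -7, 9, -7, -3, -11]
step 9: [-3, -7, 9, -7, 33]
step 10: [-3, -7, 9, -7, 33, 2]
step 11: [-3, -7, 9, -7, 33, 2, -6]
step 12: [-3, -7, 9, -7, 33, 2, -6, 5]
step 13: [-3, -7, 9, -7, 33, 2, -1]
step 14: [-3, -7, 9, -7, 33, 2, -1, 4]
The first disagreement with the log is at step 8, where the value should be top = -11.

step 8, top = -11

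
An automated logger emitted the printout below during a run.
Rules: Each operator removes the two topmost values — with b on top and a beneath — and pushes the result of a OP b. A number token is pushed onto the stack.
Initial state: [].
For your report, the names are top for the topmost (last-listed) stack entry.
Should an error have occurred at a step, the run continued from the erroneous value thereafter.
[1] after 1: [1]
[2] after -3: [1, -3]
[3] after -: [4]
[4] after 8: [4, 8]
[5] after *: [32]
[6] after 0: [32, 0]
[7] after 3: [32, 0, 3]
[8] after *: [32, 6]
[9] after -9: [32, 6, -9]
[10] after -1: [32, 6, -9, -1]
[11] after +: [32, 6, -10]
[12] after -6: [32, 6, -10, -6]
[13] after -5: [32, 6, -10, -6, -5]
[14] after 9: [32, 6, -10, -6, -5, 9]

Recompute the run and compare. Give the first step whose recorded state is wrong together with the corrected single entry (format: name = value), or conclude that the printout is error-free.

step 8, top = 0

step 1: push 1: top = 1 -> confirmed correct
step 2: push -3: top = -3 -> confirmed correct
step 3: 1 - -3 = 4 -> verified
step 4: push 8: top = 8 -> agrees with the printout
step 5: 4 * 8 = 32 -> exactly as logged
step 6: push 0: top = 0 -> no discrepancy
step 7: push 3: top = 3 -> same as recorded
step 8: 0 * 3 = 0 -> a discrepancy with the printout
So the first discrepancy is step 8, where the right value is top = 0.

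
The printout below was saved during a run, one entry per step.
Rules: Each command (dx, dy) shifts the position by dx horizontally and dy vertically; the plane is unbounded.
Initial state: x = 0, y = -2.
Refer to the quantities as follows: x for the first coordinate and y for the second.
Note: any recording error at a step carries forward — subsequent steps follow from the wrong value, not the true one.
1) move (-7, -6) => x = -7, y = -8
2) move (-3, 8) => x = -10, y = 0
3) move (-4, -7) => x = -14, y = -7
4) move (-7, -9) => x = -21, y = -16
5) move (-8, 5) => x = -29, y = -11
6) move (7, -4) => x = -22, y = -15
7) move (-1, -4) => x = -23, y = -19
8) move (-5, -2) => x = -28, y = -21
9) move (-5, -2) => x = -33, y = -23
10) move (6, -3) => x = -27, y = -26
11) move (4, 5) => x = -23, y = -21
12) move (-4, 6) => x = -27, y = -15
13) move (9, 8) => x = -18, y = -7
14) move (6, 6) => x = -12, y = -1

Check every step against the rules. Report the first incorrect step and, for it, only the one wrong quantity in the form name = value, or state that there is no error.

Step 1: x = 0 + (-7) = -7, y = -2 + (-6) = -8 — no discrepancy.
Step 2: x = -7 + (-3) = -10, y = -8 + (8) = 0 — same as recorded.
Step 3: x = -10 + (-4) = -14, y = 0 + (-7) = -7 — in agreement.
Step 4: x = -14 + (-7) = -21, y = -7 + (-9) = -16 — verified.
Step 5: x = -21 + (-8) = -29, y = -16 + (5) = -11 — consistent with the printout.
Step 6: x = -29 + (7) = -22, y = -11 + (-4) = -15 — exactly as logged.
Step 7: x = -22 + (-1) = -23, y = -15 + (-4) = -19 — agrees with the printout.
Step 8: x = -23 + (-5) = -28, y = -19 + (-2) = -21 — verified.
Step 9: x = -28 + (-5) = -33, y = -21 + (-2) = -23 — agrees with the printout.
Step 10: x = -33 + (6) = -27, y = -23 + (-3) = -26 — matches.
Step 11: x = -27 + (4) = -23, y = -26 + (5) = -21 — consistent with the printout.
Step 12: x = -23 + (-4) = -27, y = -21 + (6) = -15 — confirmed correct.
Step 13: x = -27 + (9) = -18, y = -15 + (8) = -7 — verified.
Step 14: x = -18 + (6) = -12, y = -7 + (6) = -1 — verified.
The recomputation confirms every line.

no error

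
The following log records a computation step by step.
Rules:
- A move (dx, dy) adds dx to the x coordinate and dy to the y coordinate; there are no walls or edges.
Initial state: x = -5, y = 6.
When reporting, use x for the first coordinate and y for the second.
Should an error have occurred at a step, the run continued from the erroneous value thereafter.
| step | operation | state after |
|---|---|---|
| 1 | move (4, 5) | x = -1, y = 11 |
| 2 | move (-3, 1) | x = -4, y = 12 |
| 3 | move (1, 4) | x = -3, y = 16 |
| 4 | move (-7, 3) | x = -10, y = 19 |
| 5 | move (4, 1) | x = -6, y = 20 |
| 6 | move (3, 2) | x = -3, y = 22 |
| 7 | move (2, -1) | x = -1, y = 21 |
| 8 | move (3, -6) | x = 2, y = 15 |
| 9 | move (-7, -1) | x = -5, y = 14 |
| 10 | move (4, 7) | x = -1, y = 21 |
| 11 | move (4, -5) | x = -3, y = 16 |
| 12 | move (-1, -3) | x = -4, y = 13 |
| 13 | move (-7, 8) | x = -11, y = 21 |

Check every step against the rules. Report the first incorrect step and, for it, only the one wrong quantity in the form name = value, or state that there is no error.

1. x = -5 + (4) = -1, y = 6 + (5) = 11 (same as recorded)
2. x = -1 + (-3) = -4, y = 11 + (1) = 12 (no discrepancy)
3. x = -4 + (1) = -3, y = 12 + (4) = 16 (confirmed correct)
4. x = -3 + (-7) = -10, y = 16 + (3) = 19 (same as recorded)
5. x = -10 + (4) = -6, y = 19 + (1) = 20 (consistent with the log)
6. x = -6 + (3) = -3, y = 20 + (2) = 22 (checks out)
7. x = -3 + (2) = -1, y = 22 + (-1) = 21 (verified)
8. x = -1 + (3) = 2, y = 21 + (-6) = 15 (checks out)
9. x = 2 + (-7) = -5, y = 15 + (-1) = 14 (same as recorded)
10. x = -5 + (4) = -1, y = 14 + (7) = 21 (confirmed correct)
11. x = -1 + (4) = 3, y = 21 + (-5) = 16 (the entry is off here)
That makes step 11 the first incorrect line — x = 3 is what it should show.

step 11, x = 3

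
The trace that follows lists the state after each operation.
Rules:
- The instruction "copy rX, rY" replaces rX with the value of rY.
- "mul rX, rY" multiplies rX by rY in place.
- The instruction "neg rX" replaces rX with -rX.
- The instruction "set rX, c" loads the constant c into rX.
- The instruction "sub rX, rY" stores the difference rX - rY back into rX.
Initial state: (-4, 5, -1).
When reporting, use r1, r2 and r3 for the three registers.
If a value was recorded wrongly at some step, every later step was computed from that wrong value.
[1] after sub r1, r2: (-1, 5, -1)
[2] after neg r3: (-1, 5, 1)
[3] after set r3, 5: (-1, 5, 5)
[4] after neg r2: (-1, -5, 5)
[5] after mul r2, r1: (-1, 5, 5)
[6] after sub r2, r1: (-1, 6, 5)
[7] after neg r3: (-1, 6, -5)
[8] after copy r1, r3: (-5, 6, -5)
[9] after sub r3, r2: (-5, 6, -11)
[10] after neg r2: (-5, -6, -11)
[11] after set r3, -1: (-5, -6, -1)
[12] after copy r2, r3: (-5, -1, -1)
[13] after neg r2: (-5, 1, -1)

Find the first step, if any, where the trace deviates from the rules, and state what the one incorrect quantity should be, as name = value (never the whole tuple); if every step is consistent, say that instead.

Step 1: r1 = -4 - 5 = -9 — the trace has a different value.
First deviation found at step 1; the corrected entry is r1 = -9.

step 1, r1 = -9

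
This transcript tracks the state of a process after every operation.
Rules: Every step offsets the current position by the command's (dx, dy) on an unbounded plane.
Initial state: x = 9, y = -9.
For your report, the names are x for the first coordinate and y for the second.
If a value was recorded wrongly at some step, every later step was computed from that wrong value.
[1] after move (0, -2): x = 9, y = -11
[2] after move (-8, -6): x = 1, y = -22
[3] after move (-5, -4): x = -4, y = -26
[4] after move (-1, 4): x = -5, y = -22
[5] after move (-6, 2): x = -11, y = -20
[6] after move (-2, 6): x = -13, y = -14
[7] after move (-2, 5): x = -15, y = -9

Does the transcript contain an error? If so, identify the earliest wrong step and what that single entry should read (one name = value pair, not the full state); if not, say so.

step 2, y = -17

Recomputing the run from the initial state:
step 1: x = 9, y = -11
step 2: x = 1, y = -17
step 3: x = -4, y = -21
step 4: x = -5, y = -17
step 5: x = -11, y = -15
step 6: x = -13, y = -9
step 7: x = -15, y = -4
The first disagreement with the transcript is at step 2, where the value should be y = -17.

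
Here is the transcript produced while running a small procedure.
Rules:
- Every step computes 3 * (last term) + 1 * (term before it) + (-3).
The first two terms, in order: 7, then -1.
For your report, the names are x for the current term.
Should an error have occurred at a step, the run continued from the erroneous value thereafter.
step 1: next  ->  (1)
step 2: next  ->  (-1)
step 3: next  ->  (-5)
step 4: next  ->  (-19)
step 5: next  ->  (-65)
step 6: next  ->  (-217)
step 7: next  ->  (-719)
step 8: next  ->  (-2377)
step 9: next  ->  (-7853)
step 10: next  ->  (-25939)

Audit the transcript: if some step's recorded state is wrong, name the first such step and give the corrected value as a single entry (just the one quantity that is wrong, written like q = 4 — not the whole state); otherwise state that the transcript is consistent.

no error

1. x = 3*(-1) + (1)*(7) + (-3) = 1 (no discrepancy)
2. x = 3*(1) + (1)*(-1) + (-3) = -1 (checks out)
3. x = 3*(-1) + (1)*(1) + (-3) = -5 (checks out)
4. x = 3*(-5) + (1)*(-1) + (-3) = -19 (no discrepancy)
5. x = 3*(-19) + (1)*(-5) + (-3) = -65 (in agreement)
6. x = 3*(-65) + (1)*(-19) + (-3) = -217 (exactly as logged)
7. x = 3*(-217) + (1)*(-65) + (-3) = -719 (verified)
8. x = 3*(-719) + (1)*(-217) + (-3) = -2377 (exactly as logged)
9. x = 3*(-2377) + (1)*(-719) + (-3) = -7853 (consistent with the transcript)
10. x = 3*(-7853) + (1)*(-2377) + (-3) = -25939 (matches)
Each recorded entry agrees with the recomputation.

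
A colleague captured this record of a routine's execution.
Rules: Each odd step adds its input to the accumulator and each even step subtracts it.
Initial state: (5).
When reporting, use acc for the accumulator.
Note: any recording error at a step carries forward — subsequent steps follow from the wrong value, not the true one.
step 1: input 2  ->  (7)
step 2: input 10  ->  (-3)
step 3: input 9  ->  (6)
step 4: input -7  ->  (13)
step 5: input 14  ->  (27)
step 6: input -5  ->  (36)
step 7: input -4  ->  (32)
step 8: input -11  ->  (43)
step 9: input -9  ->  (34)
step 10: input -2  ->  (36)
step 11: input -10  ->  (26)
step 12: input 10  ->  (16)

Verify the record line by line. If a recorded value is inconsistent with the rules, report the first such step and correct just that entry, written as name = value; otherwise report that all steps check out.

step 1: acc = 5 + 2 = 7 -> exactly as logged
step 2: acc = 7 - 10 = -3 -> verified
step 3: acc = -3 + 9 = 6 -> confirmed correct
step 4: acc = 6 - -7 = 13 -> consistent with the record
step 5: acc = 13 + 14 = 27 -> verified
step 6: acc = 27 - -5 = 32 -> first mismatch against the record
First incorrect step: 6; the correct value is acc = 32.

step 6, acc = 32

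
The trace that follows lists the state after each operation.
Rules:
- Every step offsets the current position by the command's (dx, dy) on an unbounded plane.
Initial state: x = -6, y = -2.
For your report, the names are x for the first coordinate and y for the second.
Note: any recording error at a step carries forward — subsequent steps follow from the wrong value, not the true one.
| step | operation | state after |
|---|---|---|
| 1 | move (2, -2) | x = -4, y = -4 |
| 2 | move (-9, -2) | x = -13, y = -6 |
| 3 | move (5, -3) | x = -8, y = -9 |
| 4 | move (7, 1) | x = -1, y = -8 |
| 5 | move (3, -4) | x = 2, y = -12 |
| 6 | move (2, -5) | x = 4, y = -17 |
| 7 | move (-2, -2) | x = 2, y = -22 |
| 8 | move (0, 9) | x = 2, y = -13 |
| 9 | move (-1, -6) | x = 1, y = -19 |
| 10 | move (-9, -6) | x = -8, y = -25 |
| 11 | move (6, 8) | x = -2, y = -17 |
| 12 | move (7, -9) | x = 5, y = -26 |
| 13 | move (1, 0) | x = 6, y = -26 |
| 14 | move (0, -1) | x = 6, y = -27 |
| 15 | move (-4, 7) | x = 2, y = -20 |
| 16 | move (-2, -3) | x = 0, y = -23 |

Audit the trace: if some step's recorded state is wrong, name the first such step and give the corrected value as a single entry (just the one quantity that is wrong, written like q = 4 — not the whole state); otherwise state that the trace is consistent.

Recomputing the run from the initial state:
step 1: x = -4, y = -4
step 2: x = -13, y = -6
step 3: x = -8, y = -9
step 4: x = -1, y = -8
step 5: x = 2, y = -12
step 6: x = 4, y = -17
step 7: x = 2, y = -19
step 8: x = 2, y = -10
step 9: x = 1, y = -16
step 10: x = -8, y = -22
step 11: x = -2, y = -14
step 12: x = 5, y = -23
step 13: x = 6, y = -23
step 14: x = 6, y = -24
step 15: x = 2, y = -17
step 16: x = 0, y = -20
The first disagreement with the trace is at step 7, where the value should be y = -19.

step 7, y = -19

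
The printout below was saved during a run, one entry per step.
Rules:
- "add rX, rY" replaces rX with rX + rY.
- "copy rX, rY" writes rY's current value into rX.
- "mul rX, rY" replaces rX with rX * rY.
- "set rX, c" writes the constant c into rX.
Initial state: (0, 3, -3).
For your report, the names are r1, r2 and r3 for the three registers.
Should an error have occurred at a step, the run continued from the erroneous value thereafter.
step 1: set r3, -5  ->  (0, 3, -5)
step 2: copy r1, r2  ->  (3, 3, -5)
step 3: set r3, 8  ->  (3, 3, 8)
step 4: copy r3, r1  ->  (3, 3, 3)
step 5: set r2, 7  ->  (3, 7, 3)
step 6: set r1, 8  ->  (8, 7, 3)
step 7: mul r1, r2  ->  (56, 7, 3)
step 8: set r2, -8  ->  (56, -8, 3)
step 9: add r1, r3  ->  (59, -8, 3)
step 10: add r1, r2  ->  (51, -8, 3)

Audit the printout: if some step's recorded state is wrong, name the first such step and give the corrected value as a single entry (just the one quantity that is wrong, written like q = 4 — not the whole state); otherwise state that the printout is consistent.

Recomputing the run from the initial state:
step 1: r1 = 0, r2 = 3, r3 = -5
step 2: r1 = 3, r2 = 3, r3 = -5
step 3: r1 = 3, r2 = 3, r3 = 8
step 4: r1 = 3, r2 = 3, r3 = 3
step 5: r1 = 3, r2 = 7, r3 = 3
step 6: r1 = 8, r2 = 7, r3 = 3
step 7: r1 = 56, r2 = 7, r3 = 3
step 8: r1 = 56, r2 = -8, r3 = 3
step 9: r1 = 59, r2 = -8, r3 = 3
step 10: r1 = 51, r2 = -8, r3 = 3
This matches the printout at every step.

no error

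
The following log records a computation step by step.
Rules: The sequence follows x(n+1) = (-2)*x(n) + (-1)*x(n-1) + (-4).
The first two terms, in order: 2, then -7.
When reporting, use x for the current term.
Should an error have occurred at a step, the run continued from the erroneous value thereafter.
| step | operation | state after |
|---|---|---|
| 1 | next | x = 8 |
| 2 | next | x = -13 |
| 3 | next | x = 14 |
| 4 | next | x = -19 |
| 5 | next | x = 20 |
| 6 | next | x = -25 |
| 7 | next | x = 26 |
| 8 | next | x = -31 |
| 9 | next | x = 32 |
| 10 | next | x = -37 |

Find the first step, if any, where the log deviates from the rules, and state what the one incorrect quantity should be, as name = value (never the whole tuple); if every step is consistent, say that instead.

no error

Step 1: x = -2*(-7) + (-1)*(2) + (-4) = 8 — checks out.
Step 2: x = -2*(8) + (-1)*(-7) + (-4) = -13 — consistent with the log.
Step 3: x = -2*(-13) + (-1)*(8) + (-4) = 14 — same as recorded.
Step 4: x = -2*(14) + (-1)*(-13) + (-4) = -19 — verified.
Step 5: x = -2*(-19) + (-1)*(14) + (-4) = 20 — consistent with the log.
Step 6: x = -2*(20) + (-1)*(-19) + (-4) = -25 — exactly as logged.
Step 7: x = -2*(-25) + (-1)*(20) + (-4) = 26 — checks out.
Step 8: x = -2*(26) + (-1)*(-25) + (-4) = -31 — confirmed correct.
Step 9: x = -2*(-31) + (-1)*(26) + (-4) = 32 — no discrepancy.
Step 10: x = -2*(32) + (-1)*(-31) + (-4) = -37 — no discrepancy.
Every step is consistent.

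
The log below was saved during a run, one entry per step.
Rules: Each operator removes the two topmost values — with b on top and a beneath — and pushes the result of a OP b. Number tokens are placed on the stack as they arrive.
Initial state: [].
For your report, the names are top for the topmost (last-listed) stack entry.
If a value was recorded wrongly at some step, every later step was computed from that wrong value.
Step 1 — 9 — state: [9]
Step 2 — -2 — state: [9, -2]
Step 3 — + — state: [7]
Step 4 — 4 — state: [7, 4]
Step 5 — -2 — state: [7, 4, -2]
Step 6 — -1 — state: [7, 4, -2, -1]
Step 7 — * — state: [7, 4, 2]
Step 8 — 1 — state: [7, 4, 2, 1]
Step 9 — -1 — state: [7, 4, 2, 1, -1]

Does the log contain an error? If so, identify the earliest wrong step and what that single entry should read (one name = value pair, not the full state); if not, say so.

no error

Recomputing the run from the initial state:
step 1: [9]
step 2: [9, -2]
step 3: [7]
step 4: [7, 4]
step 5: [7, 4, -2]
step 6: [7, 4, -2, -1]
step 7: [7, 4, 2]
step 8: [7, 4, 2, 1]
step 9: [7, 4, 2, 1, -1]
This matches the log at every step.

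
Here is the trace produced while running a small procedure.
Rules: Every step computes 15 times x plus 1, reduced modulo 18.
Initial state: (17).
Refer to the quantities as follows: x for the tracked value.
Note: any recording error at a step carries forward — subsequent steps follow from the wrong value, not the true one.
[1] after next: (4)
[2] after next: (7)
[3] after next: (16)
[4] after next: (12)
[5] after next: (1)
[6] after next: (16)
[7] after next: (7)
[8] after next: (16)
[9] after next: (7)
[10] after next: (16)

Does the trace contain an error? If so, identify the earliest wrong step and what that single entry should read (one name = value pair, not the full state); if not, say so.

Step 1: x = (15*17 + 1) mod 18 = 4 — in agreement.
Step 2: x = (15*4 + 1) mod 18 = 7 — no discrepancy.
Step 3: x = (15*7 + 1) mod 18 = 16 — same as recorded.
Step 4: x = (15*16 + 1) mod 18 = 7 — a discrepancy with the trace.
The earliest wrong entry is at step 4: it should read x = 7.

step 4, x = 7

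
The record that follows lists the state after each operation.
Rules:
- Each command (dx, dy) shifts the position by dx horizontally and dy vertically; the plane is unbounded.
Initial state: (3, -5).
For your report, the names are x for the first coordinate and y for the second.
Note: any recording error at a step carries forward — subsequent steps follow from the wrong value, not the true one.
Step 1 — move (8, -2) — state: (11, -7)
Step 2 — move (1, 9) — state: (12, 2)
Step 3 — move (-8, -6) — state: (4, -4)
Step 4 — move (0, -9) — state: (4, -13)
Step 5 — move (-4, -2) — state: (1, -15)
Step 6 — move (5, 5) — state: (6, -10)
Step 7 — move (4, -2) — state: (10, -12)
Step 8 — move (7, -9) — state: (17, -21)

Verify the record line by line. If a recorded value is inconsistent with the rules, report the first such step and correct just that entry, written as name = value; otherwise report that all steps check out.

step 5, x = 0

Recomputing the run from the initial state:
step 1: x = 11, y = -7
step 2: x = 12, y = 2
step 3: x = 4, y = -4
step 4: x = 4, y = -13
step 5: x = 0, y = -15
step 6: x = 5, y = -10
step 7: x = 9, y = -12
step 8: x = 16, y = -21
The first disagreement with the record is at step 5, where the value should be x = 0.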